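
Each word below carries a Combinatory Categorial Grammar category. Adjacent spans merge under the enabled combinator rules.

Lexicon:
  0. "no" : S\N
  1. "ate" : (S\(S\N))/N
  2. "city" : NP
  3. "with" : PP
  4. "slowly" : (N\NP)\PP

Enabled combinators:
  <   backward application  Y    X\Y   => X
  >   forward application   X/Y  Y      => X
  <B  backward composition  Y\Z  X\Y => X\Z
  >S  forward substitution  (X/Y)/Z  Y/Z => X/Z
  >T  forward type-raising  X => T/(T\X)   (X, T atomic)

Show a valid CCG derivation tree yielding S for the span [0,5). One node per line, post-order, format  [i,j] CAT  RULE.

[0,1] S\N  lex  "no"
[1,2] (S\(S\N))/N  lex  "ate"
[2,3] NP  lex  "city"
[2,3] N/(N\NP)  >T
[3,4] PP  lex  "with"
[4,5] (N\NP)\PP  lex  "slowly"
[3,5] N\NP  <  k=4
[2,5] N  >  k=3
[1,5] S\(S\N)  >  k=2
[0,5] S  <  k=1

[0,5] S   <
  [0,1] "no" : S\N
  [1,5] S\(S\N)   >
    [1,2] "ate" : (S\(S\N))/N
    [2,5] N   >
      [2,3] N/(N\NP)   >T
        [2,3] "city" : NP
      [3,5] N\NP   <
        [3,4] "with" : PP
        [4,5] "slowly" : (N\NP)\PP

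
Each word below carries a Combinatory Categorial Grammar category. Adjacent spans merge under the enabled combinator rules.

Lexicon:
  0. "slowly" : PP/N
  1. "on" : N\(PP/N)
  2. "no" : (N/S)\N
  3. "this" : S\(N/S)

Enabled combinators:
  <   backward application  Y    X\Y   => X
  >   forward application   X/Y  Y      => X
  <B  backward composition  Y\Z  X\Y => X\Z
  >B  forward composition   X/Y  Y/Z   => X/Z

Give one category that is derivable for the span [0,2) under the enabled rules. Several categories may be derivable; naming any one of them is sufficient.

[0,4] S   <
  [0,2] N   <
    [0,1] "slowly" : PP/N
    [1,2] "on" : N\(PP/N)
  [2,4] S\N   <B
    [2,3] "no" : (N/S)\N
    [3,4] "this" : S\(N/S)

N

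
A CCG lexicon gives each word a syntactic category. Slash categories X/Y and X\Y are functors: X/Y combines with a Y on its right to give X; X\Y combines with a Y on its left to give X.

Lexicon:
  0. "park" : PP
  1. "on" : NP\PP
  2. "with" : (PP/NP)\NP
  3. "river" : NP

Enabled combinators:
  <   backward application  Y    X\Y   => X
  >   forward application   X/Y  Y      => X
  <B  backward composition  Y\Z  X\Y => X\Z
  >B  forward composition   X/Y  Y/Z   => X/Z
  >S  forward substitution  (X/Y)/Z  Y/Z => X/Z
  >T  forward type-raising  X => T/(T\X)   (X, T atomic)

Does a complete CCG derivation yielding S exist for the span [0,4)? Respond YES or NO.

PP NP\PP (PP/NP)\NP NP
CKY chart[0,4] = {N/(N\PP), NP/(NP\PP), PP, PP/(NP\NP), PP/(PP\PP), S/(S\PP)}; S ∉ chart

NO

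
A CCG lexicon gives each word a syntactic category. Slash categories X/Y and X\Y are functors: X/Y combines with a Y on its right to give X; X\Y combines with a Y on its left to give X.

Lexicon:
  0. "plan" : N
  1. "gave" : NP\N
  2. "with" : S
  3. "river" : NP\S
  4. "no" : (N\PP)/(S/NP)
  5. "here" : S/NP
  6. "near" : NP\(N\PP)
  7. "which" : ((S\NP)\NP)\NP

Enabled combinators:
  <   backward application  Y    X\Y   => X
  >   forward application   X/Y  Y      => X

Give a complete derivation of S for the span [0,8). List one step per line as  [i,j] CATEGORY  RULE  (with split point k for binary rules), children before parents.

[0,1] N  lex  "plan"
[1,2] NP\N  lex  "gave"
[0,2] NP  <  k=1
[2,3] S  lex  "with"
[3,4] NP\S  lex  "river"
[2,4] NP  <  k=3
[4,5] (N\PP)/(S/NP)  lex  "no"
[5,6] S/NP  lex  "here"
[4,6] N\PP  >  k=5
[6,7] NP\(N\PP)  lex  "near"
[4,7] NP  <  k=6
[7,8] ((S\NP)\NP)\NP  lex  "which"
[4,8] (S\NP)\NP  <  k=7
[2,8] S\NP  <  k=4
[0,8] S  <  k=2

[0,8] S   <
  [0,2] NP   <
    [0,1] "plan" : N
    [1,2] "gave" : NP\N
  [2,8] S\NP   <
    [2,4] NP   <
      [2,3] "with" : S
      [3,4] "river" : NP\S
    [4,8] (S\NP)\NP   <
      [4,7] NP   <
        [4,6] N\PP   >
          [4,5] "no" : (N\PP)/(S/NP)
          [5,6] "here" : S/NP
        [6,7] "near" : NP\(N\PP)
      [7,8] "which" : ((S\NP)\NP)\NP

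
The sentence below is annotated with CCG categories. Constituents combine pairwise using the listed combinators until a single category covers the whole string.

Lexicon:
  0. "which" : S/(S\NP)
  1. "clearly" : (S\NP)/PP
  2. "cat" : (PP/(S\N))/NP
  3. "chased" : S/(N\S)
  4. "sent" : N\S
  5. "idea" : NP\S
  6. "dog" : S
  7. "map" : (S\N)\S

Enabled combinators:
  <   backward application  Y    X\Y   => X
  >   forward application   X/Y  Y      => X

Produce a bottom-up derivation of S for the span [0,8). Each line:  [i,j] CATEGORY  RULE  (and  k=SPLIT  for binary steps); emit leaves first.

[0,8] S   >
  [0,1] "which" : S/(S\NP)
  [1,8] S\NP   >
    [1,2] "clearly" : (S\NP)/PP
    [2,8] PP   >
      [2,6] PP/(S\N)   >
        [2,3] "cat" : (PP/(S\N))/NP
        [3,6] NP   <
          [3,5] S   >
            [3,4] "chased" : S/(N\S)
            [4,5] "sent" : N\S
          [5,6] "idea" : NP\S
      [6,8] S\N   <
        [6,7] "dog" : S
        [7,8] "map" : (S\N)\S

[0,1] S/(S\NP)  lex  "which"
[1,2] (S\NP)/PP  lex  "clearly"
[2,3] (PP/(S\N))/NP  lex  "cat"
[3,4] S/(N\S)  lex  "chased"
[4,5] N\S  lex  "sent"
[3,5] S  >  k=4
[5,6] NP\S  lex  "idea"
[3,6] NP  <  k=5
[2,6] PP/(S\N)  >  k=3
[6,7] S  lex  "dog"
[7,8] (S\N)\S  lex  "map"
[6,8] S\N  <  k=7
[2,8] PP  >  k=6
[1,8] S\NP  >  k=2
[0,8] S  >  k=1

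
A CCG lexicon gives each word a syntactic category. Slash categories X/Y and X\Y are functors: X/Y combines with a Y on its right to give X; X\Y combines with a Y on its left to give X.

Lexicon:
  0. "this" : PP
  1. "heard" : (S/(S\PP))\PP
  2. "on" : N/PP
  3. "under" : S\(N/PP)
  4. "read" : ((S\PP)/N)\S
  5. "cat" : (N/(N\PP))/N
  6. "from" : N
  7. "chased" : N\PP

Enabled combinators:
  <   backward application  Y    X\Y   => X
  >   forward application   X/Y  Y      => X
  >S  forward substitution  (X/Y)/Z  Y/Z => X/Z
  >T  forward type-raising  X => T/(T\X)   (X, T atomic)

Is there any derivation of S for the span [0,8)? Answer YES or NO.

YES

[0,8] S   >
  [0,2] S/(S\PP)   <
    [0,1] "this" : PP
    [1,2] "heard" : (S/(S\PP))\PP
  [2,8] S\PP   >
    [2,5] (S\PP)/N   <
      [2,4] S   <
        [2,3] "on" : N/PP
        [3,4] "under" : S\(N/PP)
      [4,5] "read" : ((S\PP)/N)\S
    [5,8] N   >
      [5,7] N/(N\PP)   >
        [5,6] "cat" : (N/(N\PP))/N
        [6,7] "from" : N
      [7,8] "chased" : N\PP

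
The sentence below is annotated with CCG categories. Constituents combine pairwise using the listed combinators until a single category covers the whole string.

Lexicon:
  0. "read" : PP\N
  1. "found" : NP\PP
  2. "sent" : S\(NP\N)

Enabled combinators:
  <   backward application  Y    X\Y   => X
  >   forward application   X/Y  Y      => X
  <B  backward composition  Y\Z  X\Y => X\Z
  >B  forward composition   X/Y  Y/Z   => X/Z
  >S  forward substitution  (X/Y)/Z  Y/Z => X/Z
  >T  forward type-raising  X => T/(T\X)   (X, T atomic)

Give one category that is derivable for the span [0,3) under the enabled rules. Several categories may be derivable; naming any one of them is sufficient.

[0,3] S   <
  [0,2] NP\N   <B
    [0,1] "read" : PP\N
    [1,2] "found" : NP\PP
  [2,3] "sent" : S\(NP\N)

S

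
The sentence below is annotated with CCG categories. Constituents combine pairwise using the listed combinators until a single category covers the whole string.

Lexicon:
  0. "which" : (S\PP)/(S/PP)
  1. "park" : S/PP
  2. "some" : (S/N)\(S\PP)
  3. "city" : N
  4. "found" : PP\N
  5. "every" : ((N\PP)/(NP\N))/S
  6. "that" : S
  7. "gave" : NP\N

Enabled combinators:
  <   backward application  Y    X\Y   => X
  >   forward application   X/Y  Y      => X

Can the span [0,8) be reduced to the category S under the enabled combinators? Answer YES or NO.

[0,8] S   >
  [0,3] S/N   <
    [0,2] S\PP   >
      [0,1] "which" : (S\PP)/(S/PP)
      [1,2] "park" : S/PP
    [2,3] "some" : (S/N)\(S\PP)
  [3,8] N   <
    [3,5] PP   <
      [3,4] "city" : N
      [4,5] "found" : PP\N
    [5,8] N\PP   >
      [5,7] (N\PP)/(NP\N)   >
        [5,6] "every" : ((N\PP)/(NP\N))/S
        [6,7] "that" : S
      [7,8] "gave" : NP\N

YES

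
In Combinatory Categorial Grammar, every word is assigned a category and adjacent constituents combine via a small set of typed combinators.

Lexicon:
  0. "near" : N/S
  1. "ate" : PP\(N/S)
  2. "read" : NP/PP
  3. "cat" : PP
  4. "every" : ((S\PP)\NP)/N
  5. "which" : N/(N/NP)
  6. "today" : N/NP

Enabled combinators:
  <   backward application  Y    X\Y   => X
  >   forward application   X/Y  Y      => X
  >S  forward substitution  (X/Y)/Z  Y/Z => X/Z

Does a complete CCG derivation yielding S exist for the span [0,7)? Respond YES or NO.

[0,7] S   <
  [0,2] PP   <
    [0,1] "near" : N/S
    [1,2] "ate" : PP\(N/S)
  [2,7] S\PP   <
    [2,4] NP   >
      [2,3] "read" : NP/PP
      [3,4] "cat" : PP
    [4,7] (S\PP)\NP   >
      [4,5] "every" : ((S\PP)\NP)/N
      [5,7] N   >
        [5,6] "which" : N/(N/NP)
        [6,7] "today" : N/NP

YES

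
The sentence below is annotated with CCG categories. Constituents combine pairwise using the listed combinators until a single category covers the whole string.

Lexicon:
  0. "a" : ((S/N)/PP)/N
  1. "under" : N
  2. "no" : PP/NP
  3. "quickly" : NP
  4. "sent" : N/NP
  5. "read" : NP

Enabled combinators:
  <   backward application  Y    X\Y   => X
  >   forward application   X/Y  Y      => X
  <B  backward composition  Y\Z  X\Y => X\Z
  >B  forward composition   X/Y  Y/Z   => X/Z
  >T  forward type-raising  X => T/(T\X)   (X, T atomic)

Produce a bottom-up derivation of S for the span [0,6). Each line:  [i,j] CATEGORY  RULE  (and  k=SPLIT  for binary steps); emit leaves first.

[0,6] S   >
  [0,4] S/N   >
    [0,2] (S/N)/PP   >
      [0,1] "a" : ((S/N)/PP)/N
      [1,2] "under" : N
    [2,4] PP   >
      [2,3] "no" : PP/NP
      [3,4] "quickly" : NP
  [4,6] N   >
    [4,5] "sent" : N/NP
    [5,6] "read" : NP

[0,1] ((S/N)/PP)/N  lex  "a"
[1,2] N  lex  "under"
[0,2] (S/N)/PP  >  k=1
[2,3] PP/NP  lex  "no"
[3,4] NP  lex  "quickly"
[2,4] PP  >  k=3
[0,4] S/N  >  k=2
[4,5] N/NP  lex  "sent"
[5,6] NP  lex  "read"
[4,6] N  >  k=5
[0,6] S  >  k=4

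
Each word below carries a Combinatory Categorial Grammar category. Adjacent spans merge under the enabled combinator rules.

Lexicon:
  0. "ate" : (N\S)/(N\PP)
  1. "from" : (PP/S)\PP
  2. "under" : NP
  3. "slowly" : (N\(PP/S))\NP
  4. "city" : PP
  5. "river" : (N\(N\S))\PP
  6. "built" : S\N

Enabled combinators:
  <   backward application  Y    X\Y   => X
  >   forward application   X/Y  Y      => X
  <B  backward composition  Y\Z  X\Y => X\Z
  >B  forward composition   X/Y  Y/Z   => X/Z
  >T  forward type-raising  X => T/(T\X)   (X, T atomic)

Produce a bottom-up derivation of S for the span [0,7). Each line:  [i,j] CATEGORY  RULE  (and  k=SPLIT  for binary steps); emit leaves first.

[0,7] S   <
  [0,6] N   <
    [0,4] N\S   >
      [0,1] "ate" : (N\S)/(N\PP)
      [1,4] N\PP   <B
        [1,2] "from" : (PP/S)\PP
        [2,4] N\(PP/S)   <
          [2,3] "under" : NP
          [3,4] "slowly" : (N\(PP/S))\NP
    [4,6] N\(N\S)   <
      [4,5] "city" : PP
      [5,6] "river" : (N\(N\S))\PP
  [6,7] "built" : S\N

[0,1] (N\S)/(N\PP)  lex  "ate"
[1,2] (PP/S)\PP  lex  "from"
[2,3] NP  lex  "under"
[3,4] (N\(PP/S))\NP  lex  "slowly"
[2,4] N\(PP/S)  <  k=3
[1,4] N\PP  <B  k=2
[0,4] N\S  >  k=1
[4,5] PP  lex  "city"
[5,6] (N\(N\S))\PP  lex  "river"
[4,6] N\(N\S)  <  k=5
[0,6] N  <  k=4
[6,7] S\N  lex  "built"
[0,7] S  <  k=6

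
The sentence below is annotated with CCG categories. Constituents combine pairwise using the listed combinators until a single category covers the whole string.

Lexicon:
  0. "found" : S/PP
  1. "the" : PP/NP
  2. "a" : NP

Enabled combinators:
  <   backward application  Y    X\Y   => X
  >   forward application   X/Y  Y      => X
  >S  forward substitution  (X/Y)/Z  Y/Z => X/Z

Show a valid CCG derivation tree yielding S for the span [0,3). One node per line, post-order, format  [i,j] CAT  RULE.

[0,1] S/PP  lex  "found"
[1,2] PP/NP  lex  "the"
[2,3] NP  lex  "a"
[1,3] PP  >  k=2
[0,3] S  >  k=1

[0,3] S   >
  [0,1] "found" : S/PP
  [1,3] PP   >
    [1,2] "the" : PP/NP
    [2,3] "a" : NP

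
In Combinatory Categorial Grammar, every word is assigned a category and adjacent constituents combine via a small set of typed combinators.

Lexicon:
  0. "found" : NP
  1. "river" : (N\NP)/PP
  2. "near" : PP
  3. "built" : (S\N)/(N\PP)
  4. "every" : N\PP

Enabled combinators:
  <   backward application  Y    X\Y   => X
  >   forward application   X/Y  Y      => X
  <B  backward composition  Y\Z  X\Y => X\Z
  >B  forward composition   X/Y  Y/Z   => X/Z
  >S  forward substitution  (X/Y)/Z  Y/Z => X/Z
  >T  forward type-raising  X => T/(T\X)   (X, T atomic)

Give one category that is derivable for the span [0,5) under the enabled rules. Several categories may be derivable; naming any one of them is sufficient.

[0,5] S   <
  [0,3] N   <
    [0,1] "found" : NP
    [1,3] N\NP   >
      [1,2] "river" : (N\NP)/PP
      [2,3] "near" : PP
  [3,5] S\N   >
    [3,4] "built" : (S\N)/(N\PP)
    [4,5] "every" : N\PP

S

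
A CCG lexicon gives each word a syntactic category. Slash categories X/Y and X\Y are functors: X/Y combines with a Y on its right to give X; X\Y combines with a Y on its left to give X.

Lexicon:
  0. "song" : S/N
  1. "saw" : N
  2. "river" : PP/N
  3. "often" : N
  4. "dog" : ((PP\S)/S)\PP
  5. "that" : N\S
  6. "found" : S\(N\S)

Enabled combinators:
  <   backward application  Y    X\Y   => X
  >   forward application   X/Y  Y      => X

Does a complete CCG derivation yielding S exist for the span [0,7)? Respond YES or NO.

NO

S/N N PP/N N ((PP\S)/S)\PP N\S S\(N\S)
CKY chart[0,7] = {PP}; S ∉ chart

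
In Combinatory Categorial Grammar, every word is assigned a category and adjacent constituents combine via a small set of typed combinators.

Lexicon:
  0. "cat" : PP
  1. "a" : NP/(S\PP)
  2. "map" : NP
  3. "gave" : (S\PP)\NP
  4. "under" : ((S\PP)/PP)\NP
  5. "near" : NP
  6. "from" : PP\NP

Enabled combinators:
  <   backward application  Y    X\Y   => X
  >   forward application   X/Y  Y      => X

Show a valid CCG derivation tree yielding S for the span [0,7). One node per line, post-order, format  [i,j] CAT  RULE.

[0,1] PP  lex  "cat"
[1,2] NP/(S\PP)  lex  "a"
[2,3] NP  lex  "map"
[3,4] (S\PP)\NP  lex  "gave"
[2,4] S\PP  <  k=3
[1,4] NP  >  k=2
[4,5] ((S\PP)/PP)\NP  lex  "under"
[1,5] (S\PP)/PP  <  k=4
[5,6] NP  lex  "near"
[6,7] PP\NP  lex  "from"
[5,7] PP  <  k=6
[1,7] S\PP  >  k=5
[0,7] S  <  k=1

[0,7] S   <
  [0,1] "cat" : PP
  [1,7] S\PP   >
    [1,5] (S\PP)/PP   <
      [1,4] NP   >
        [1,2] "a" : NP/(S\PP)
        [2,4] S\PP   <
          [2,3] "map" : NP
          [3,4] "gave" : (S\PP)\NP
      [4,5] "under" : ((S\PP)/PP)\NP
    [5,7] PP   <
      [5,6] "near" : NP
      [6,7] "from" : PP\NP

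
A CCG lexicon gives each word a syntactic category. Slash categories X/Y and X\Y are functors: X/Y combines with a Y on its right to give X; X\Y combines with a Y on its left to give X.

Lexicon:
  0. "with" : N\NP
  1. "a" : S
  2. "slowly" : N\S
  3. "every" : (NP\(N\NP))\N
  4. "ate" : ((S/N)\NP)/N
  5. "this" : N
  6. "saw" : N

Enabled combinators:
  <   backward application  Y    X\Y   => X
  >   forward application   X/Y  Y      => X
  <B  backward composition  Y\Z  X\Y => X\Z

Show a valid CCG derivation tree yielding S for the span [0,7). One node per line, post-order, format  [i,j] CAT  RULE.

[0,1] N\NP  lex  "with"
[1,2] S  lex  "a"
[2,3] N\S  lex  "slowly"
[1,3] N  <  k=2
[3,4] (NP\(N\NP))\N  lex  "every"
[1,4] NP\(N\NP)  <  k=3
[0,4] NP  <  k=1
[4,5] ((S/N)\NP)/N  lex  "ate"
[5,6] N  lex  "this"
[4,6] (S/N)\NP  >  k=5
[0,6] S/N  <  k=4
[6,7] N  lex  "saw"
[0,7] S  >  k=6

[0,7] S   >
  [0,6] S/N   <
    [0,4] NP   <
      [0,1] "with" : N\NP
      [1,4] NP\(N\NP)   <
        [1,3] N   <
          [1,2] "a" : S
          [2,3] "slowly" : N\S
        [3,4] "every" : (NP\(N\NP))\N
    [4,6] (S/N)\NP   >
      [4,5] "ate" : ((S/N)\NP)/N
      [5,6] "this" : N
  [6,7] "saw" : N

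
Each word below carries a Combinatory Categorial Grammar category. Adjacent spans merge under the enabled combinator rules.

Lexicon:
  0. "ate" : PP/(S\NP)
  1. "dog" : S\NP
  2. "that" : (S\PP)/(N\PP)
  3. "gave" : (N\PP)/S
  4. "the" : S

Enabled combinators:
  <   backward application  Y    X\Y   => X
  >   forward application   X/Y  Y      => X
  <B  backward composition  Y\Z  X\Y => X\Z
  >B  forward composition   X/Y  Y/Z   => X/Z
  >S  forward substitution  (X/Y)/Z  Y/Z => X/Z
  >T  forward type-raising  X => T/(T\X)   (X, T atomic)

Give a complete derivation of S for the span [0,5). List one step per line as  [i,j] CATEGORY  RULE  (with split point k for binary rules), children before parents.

[0,5] S   <
  [0,2] PP   >
    [0,1] "ate" : PP/(S\NP)
    [1,2] "dog" : S\NP
  [2,5] S\PP   >
    [2,3] "that" : (S\PP)/(N\PP)
    [3,5] N\PP   >
      [3,4] "gave" : (N\PP)/S
      [4,5] "the" : S

[0,1] PP/(S\NP)  lex  "ate"
[1,2] S\NP  lex  "dog"
[0,2] PP  >  k=1
[2,3] (S\PP)/(N\PP)  lex  "that"
[3,4] (N\PP)/S  lex  "gave"
[4,5] S  lex  "the"
[3,5] N\PP  >  k=4
[2,5] S\PP  >  k=3
[0,5] S  <  k=2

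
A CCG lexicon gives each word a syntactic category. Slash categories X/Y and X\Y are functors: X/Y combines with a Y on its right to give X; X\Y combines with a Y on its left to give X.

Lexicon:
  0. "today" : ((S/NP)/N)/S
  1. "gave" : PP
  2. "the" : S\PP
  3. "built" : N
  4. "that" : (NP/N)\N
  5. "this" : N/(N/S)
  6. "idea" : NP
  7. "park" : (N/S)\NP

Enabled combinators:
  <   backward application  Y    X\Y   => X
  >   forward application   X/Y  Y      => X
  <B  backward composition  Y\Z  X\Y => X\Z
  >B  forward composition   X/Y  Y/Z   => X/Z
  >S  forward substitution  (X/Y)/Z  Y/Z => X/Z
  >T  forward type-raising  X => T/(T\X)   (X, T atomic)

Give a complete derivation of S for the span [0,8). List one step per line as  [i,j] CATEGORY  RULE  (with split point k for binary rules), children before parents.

[0,1] ((S/NP)/N)/S  lex  "today"
[1,2] PP  lex  "gave"
[2,3] S\PP  lex  "the"
[1,3] S  <  k=2
[0,3] (S/NP)/N  >  k=1
[3,4] N  lex  "built"
[4,5] (NP/N)\N  lex  "that"
[3,5] NP/N  <  k=4
[0,5] S/N  >S  k=3
[5,6] N/(N/S)  lex  "this"
[6,7] NP  lex  "idea"
[7,8] (N/S)\NP  lex  "park"
[6,8] N/S  <  k=7
[5,8] N  >  k=6
[0,8] S  >  k=5

[0,8] S   >
  [0,5] S/N   >S
    [0,3] (S/NP)/N   >
      [0,1] "today" : ((S/NP)/N)/S
      [1,3] S   <
        [1,2] "gave" : PP
        [2,3] "the" : S\PP
    [3,5] NP/N   <
      [3,4] "built" : N
      [4,5] "that" : (NP/N)\N
  [5,8] N   >
    [5,6] "this" : N/(N/S)
    [6,8] N/S   <
      [6,7] "idea" : NP
      [7,8] "park" : (N/S)\NP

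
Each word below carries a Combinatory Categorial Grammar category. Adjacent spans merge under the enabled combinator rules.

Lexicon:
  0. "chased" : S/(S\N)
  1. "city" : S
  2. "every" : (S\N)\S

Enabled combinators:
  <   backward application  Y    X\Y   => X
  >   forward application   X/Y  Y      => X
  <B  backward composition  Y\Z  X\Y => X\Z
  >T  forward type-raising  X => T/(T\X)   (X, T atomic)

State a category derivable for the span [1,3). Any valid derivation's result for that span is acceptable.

[0,3] S   >
  [0,1] "chased" : S/(S\N)
  [1,3] S\N   <
    [1,2] "city" : S
    [2,3] "every" : (S\N)\S

S\N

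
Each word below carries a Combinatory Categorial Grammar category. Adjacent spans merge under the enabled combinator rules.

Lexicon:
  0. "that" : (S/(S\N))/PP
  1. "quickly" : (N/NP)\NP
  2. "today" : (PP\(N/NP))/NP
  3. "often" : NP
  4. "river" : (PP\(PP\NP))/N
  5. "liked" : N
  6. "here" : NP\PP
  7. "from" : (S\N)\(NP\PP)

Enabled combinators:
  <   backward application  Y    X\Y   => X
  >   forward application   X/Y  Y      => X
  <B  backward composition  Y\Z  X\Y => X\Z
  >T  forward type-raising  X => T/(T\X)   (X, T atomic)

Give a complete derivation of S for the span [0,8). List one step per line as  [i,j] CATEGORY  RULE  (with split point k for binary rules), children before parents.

[0,1] (S/(S\N))/PP  lex  "that"
[1,2] (N/NP)\NP  lex  "quickly"
[2,3] (PP\(N/NP))/NP  lex  "today"
[3,4] NP  lex  "often"
[2,4] PP\(N/NP)  >  k=3
[1,4] PP\NP  <B  k=2
[4,5] (PP\(PP\NP))/N  lex  "river"
[5,6] N  lex  "liked"
[4,6] PP\(PP\NP)  >  k=5
[1,6] PP  <  k=4
[0,6] S/(S\N)  >  k=1
[6,7] NP\PP  lex  "here"
[7,8] (S\N)\(NP\PP)  lex  "from"
[6,8] S\N  <  k=7
[0,8] S  >  k=6

[0,8] S   >
  [0,6] S/(S\N)   >
    [0,1] "that" : (S/(S\N))/PP
    [1,6] PP   <
      [1,4] PP\NP   <B
        [1,2] "quickly" : (N/NP)\NP
        [2,4] PP\(N/NP)   >
          [2,3] "today" : (PP\(N/NP))/NP
          [3,4] "often" : NP
      [4,6] PP\(PP\NP)   >
        [4,5] "river" : (PP\(PP\NP))/N
        [5,6] "liked" : N
  [6,8] S\N   <
    [6,7] "here" : NP\PP
    [7,8] "from" : (S\N)\(NP\PP)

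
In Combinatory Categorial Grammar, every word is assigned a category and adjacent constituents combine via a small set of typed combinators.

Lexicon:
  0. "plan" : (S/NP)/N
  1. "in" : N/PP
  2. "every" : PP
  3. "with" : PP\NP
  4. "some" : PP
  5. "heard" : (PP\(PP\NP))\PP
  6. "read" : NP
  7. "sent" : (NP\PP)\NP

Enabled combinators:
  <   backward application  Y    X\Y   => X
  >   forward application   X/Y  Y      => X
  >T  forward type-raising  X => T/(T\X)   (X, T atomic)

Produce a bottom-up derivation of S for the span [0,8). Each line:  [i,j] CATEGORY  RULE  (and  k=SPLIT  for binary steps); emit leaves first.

[0,8] S   >
  [0,3] S/NP   >
    [0,1] "plan" : (S/NP)/N
    [1,3] N   >
      [1,2] "in" : N/PP
      [2,3] "every" : PP
  [3,8] NP   <
    [3,6] PP   <
      [3,4] "with" : PP\NP
      [4,6] PP\(PP\NP)   <
        [4,5] "some" : PP
        [5,6] "heard" : (PP\(PP\NP))\PP
    [6,8] NP\PP   <
      [6,7] "read" : NP
      [7,8] "sent" : (NP\PP)\NP

[0,1] (S/NP)/N  lex  "plan"
[1,2] N/PP  lex  "in"
[2,3] PP  lex  "every"
[1,3] N  >  k=2
[0,3] S/NP  >  k=1
[3,4] PP\NP  lex  "with"
[4,5] PP  lex  "some"
[5,6] (PP\(PP\NP))\PP  lex  "heard"
[4,6] PP\(PP\NP)  <  k=5
[3,6] PP  <  k=4
[6,7] NP  lex  "read"
[7,8] (NP\PP)\NP  lex  "sent"
[6,8] NP\PP  <  k=7
[3,8] NP  <  k=6
[0,8] S  >  k=3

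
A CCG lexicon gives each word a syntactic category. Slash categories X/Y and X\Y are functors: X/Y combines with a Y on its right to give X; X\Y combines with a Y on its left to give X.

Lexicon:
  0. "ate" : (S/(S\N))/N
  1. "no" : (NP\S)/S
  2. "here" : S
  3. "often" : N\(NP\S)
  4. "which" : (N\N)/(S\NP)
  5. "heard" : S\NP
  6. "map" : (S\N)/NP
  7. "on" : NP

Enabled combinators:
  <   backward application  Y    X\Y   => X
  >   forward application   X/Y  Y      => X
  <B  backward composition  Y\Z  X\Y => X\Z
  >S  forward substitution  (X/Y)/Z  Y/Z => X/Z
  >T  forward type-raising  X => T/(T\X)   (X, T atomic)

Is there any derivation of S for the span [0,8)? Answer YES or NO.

[0,8] S   >
  [0,4] S/(S\N)   >
    [0,1] "ate" : (S/(S\N))/N
    [1,4] N   <
      [1,3] NP\S   >
        [1,2] "no" : (NP\S)/S
        [2,3] "here" : S
      [3,4] "often" : N\(NP\S)
  [4,8] S\N   <B
    [4,6] N\N   >
      [4,5] "which" : (N\N)/(S\NP)
      [5,6] "heard" : S\NP
    [6,8] S\N   >
      [6,7] "map" : (S\N)/NP
      [7,8] "on" : NP

YES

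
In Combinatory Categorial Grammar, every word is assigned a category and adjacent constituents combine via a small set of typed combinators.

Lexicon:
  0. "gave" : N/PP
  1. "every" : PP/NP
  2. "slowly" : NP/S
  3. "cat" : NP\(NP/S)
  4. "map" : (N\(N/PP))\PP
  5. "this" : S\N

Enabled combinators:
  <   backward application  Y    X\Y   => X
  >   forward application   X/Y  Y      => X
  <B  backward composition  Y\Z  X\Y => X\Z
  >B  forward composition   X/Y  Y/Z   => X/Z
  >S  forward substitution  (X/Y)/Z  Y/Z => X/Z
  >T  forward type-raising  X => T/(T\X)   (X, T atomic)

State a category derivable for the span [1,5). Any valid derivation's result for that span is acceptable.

N\(N/PP)

[0,6] S   <
  [0,5] N   <
    [0,1] "gave" : N/PP
    [1,5] N\(N/PP)   <
      [1,4] PP   >
        [1,2] "every" : PP/NP
        [2,4] NP   <
          [2,3] "slowly" : NP/S
          [3,4] "cat" : NP\(NP/S)
      [4,5] "map" : (N\(N/PP))\PP
  [5,6] "this" : S\N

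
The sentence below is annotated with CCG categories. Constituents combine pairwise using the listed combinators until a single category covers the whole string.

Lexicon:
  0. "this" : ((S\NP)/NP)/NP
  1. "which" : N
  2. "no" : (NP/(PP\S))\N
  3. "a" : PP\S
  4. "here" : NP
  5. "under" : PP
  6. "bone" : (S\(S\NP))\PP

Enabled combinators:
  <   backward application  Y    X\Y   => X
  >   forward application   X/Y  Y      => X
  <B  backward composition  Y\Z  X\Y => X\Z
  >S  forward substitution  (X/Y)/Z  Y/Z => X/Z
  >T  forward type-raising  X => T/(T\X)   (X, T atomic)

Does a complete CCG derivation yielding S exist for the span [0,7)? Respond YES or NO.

YES

[0,7] S   <
  [0,5] S\NP   >
    [0,4] (S\NP)/NP   >
      [0,1] "this" : ((S\NP)/NP)/NP
      [1,4] NP   >
        [1,3] NP/(PP\S)   <
          [1,2] "which" : N
          [2,3] "no" : (NP/(PP\S))\N
        [3,4] "a" : PP\S
    [4,5] "here" : NP
  [5,7] S\(S\NP)   <
    [5,6] "under" : PP
    [6,7] "bone" : (S\(S\NP))\PP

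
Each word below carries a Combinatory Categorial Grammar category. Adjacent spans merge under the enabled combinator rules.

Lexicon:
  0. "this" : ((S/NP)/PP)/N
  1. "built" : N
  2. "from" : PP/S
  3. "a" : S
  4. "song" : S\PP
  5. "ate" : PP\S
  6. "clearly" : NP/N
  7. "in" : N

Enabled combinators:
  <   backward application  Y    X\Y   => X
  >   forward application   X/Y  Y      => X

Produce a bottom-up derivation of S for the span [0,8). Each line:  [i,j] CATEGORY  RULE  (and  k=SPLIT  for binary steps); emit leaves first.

[0,1] ((S/NP)/PP)/N  lex  "this"
[1,2] N  lex  "built"
[0,2] (S/NP)/PP  >  k=1
[2,3] PP/S  lex  "from"
[3,4] S  lex  "a"
[2,4] PP  >  k=3
[4,5] S\PP  lex  "song"
[2,5] S  <  k=4
[5,6] PP\S  lex  "ate"
[2,6] PP  <  k=5
[0,6] S/NP  >  k=2
[6,7] NP/N  lex  "clearly"
[7,8] N  lex  "in"
[6,8] NP  >  k=7
[0,8] S  >  k=6

[0,8] S   >
  [0,6] S/NP   >
    [0,2] (S/NP)/PP   >
      [0,1] "this" : ((S/NP)/PP)/N
      [1,2] "built" : N
    [2,6] PP   <
      [2,5] S   <
        [2,4] PP   >
          [2,3] "from" : PP/S
          [3,4] "a" : S
        [4,5] "song" : S\PP
      [5,6] "ate" : PP\S
  [6,8] NP   >
    [6,7] "clearly" : NP/N
    [7,8] "in" : N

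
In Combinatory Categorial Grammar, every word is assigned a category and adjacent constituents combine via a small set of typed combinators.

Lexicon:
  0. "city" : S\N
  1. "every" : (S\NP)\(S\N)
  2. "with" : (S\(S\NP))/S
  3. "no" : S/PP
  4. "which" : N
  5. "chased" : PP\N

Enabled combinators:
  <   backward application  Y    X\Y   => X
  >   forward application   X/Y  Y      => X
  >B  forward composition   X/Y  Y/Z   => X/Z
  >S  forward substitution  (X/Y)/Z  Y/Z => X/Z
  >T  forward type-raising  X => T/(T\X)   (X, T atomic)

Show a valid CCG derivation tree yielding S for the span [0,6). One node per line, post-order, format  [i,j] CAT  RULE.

[0,6] S   <
  [0,2] S\NP   <
    [0,1] "city" : S\N
    [1,2] "every" : (S\NP)\(S\N)
  [2,6] S\(S\NP)   >
    [2,3] "with" : (S\(S\NP))/S
    [3,6] S   >
      [3,4] "no" : S/PP
      [4,6] PP   <
        [4,5] "which" : N
        [5,6] "chased" : PP\N

[0,1] S\N  lex  "city"
[1,2] (S\NP)\(S\N)  lex  "every"
[0,2] S\NP  <  k=1
[2,3] (S\(S\NP))/S  lex  "with"
[3,4] S/PP  lex  "no"
[4,5] N  lex  "which"
[5,6] PP\N  lex  "chased"
[4,6] PP  <  k=5
[3,6] S  >  k=4
[2,6] S\(S\NP)  >  k=3
[0,6] S  <  k=2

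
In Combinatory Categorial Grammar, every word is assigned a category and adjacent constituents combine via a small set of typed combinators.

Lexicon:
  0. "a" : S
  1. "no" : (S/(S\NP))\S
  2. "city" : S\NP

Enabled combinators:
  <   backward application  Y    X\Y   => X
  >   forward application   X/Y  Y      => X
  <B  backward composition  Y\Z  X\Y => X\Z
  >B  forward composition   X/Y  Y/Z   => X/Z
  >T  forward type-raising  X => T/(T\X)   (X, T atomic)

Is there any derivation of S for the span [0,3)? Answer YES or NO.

[0,3] S   >
  [0,2] S/(S\NP)   <
    [0,1] "a" : S
    [1,2] "no" : (S/(S\NP))\S
  [2,3] "city" : S\NP

YES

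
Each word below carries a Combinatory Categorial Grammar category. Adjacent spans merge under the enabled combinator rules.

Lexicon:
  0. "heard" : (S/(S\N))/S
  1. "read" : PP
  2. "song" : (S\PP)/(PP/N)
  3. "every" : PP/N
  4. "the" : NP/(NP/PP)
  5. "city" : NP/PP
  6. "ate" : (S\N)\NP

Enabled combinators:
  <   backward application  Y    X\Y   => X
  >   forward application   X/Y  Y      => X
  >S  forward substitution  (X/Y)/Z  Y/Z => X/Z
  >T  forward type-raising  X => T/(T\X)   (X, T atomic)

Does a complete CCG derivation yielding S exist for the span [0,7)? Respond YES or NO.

YES

[0,7] S   >
  [0,4] S/(S\N)   >
    [0,1] "heard" : (S/(S\N))/S
    [1,4] S   <
      [1,2] "read" : PP
      [2,4] S\PP   >
        [2,3] "song" : (S\PP)/(PP/N)
        [3,4] "every" : PP/N
  [4,7] S\N   <
    [4,6] NP   >
      [4,5] "the" : NP/(NP/PP)
      [5,6] "city" : NP/PP
    [6,7] "ate" : (S\N)\NP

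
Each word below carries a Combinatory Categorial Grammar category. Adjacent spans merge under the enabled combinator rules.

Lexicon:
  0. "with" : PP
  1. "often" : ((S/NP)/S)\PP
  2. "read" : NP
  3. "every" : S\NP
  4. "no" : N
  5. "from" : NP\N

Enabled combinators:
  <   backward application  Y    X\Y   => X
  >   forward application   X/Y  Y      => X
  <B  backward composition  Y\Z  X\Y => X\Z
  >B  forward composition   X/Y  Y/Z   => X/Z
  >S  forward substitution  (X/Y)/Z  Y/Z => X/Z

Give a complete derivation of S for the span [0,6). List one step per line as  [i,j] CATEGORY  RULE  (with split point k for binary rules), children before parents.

[0,1] PP  lex  "with"
[1,2] ((S/NP)/S)\PP  lex  "often"
[0,2] (S/NP)/S  <  k=1
[2,3] NP  lex  "read"
[3,4] S\NP  lex  "every"
[2,4] S  <  k=3
[0,4] S/NP  >  k=2
[4,5] N  lex  "no"
[5,6] NP\N  lex  "from"
[4,6] NP  <  k=5
[0,6] S  >  k=4

[0,6] S   >
  [0,4] S/NP   >
    [0,2] (S/NP)/S   <
      [0,1] "with" : PP
      [1,2] "often" : ((S/NP)/S)\PP
    [2,4] S   <
      [2,3] "read" : NP
      [3,4] "every" : S\NP
  [4,6] NP   <
    [4,5] "no" : N
    [5,6] "from" : NP\N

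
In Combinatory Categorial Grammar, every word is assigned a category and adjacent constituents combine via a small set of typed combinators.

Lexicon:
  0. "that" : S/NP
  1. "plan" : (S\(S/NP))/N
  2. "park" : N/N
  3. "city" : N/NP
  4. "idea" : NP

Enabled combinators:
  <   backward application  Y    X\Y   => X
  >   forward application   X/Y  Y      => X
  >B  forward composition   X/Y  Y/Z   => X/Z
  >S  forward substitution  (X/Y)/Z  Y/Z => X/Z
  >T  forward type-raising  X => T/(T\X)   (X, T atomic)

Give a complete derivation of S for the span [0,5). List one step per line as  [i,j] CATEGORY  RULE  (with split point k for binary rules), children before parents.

[0,1] S/NP  lex  "that"
[1,2] (S\(S/NP))/N  lex  "plan"
[2,3] N/N  lex  "park"
[3,4] N/NP  lex  "city"
[2,4] N/NP  >B  k=3
[4,5] NP  lex  "idea"
[2,5] N  >  k=4
[1,5] S\(S/NP)  >  k=2
[0,5] S  <  k=1

[0,5] S   <
  [0,1] "that" : S/NP
  [1,5] S\(S/NP)   >
    [1,2] "plan" : (S\(S/NP))/N
    [2,5] N   >
      [2,4] N/NP   >B
        [2,3] "park" : N/N
        [3,4] "city" : N/NP
      [4,5] "idea" : NP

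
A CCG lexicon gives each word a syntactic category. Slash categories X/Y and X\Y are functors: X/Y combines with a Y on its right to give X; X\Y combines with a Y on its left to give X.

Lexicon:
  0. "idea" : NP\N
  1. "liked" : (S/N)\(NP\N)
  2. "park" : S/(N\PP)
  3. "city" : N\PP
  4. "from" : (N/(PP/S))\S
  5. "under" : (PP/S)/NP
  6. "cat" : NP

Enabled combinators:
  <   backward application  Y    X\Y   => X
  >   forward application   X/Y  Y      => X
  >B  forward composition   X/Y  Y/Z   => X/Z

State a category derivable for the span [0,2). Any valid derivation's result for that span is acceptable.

[0,7] S   >
  [0,6] S/NP   >B
    [0,2] S/N   <
      [0,1] "idea" : NP\N
      [1,2] "liked" : (S/N)\(NP\N)
    [2,6] N/NP   >B
      [2,5] N/(PP/S)   <
        [2,4] S   >
          [2,3] "park" : S/(N\PP)
          [3,4] "city" : N\PP
        [4,5] "from" : (N/(PP/S))\S
      [5,6] "under" : (PP/S)/NP
  [6,7] "cat" : NP

S/N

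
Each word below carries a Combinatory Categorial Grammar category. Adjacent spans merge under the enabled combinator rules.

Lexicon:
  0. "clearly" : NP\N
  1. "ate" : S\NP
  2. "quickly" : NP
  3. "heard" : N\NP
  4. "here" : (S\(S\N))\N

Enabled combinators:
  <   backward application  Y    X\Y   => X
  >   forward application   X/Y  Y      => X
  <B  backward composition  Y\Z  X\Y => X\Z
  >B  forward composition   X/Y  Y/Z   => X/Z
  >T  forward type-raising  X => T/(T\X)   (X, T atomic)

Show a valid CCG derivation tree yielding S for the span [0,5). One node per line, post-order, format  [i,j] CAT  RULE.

[0,5] S   <
  [0,2] S\N   <B
    [0,1] "clearly" : NP\N
    [1,2] "ate" : S\NP
  [2,5] S\(S\N)   <
    [2,4] N   <
      [2,3] "quickly" : NP
      [3,4] "heard" : N\NP
    [4,5] "here" : (S\(S\N))\N

[0,1] NP\N  lex  "clearly"
[1,2] S\NP  lex  "ate"
[0,2] S\N  <B  k=1
[2,3] NP  lex  "quickly"
[3,4] N\NP  lex  "heard"
[2,4] N  <  k=3
[4,5] (S\(S\N))\N  lex  "here"
[2,5] S\(S\N)  <  k=4
[0,5] S  <  k=2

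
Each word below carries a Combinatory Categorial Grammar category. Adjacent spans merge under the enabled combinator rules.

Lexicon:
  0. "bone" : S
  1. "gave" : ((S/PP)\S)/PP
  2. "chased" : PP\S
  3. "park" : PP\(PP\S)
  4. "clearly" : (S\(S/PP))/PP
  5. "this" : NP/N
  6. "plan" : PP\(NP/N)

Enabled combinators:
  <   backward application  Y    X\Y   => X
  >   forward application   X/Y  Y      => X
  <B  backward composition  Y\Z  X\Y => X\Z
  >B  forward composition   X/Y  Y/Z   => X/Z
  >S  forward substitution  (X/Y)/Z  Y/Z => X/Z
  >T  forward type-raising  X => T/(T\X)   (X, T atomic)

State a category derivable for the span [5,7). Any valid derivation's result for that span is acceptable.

[0,7] S   <
  [0,4] S/PP   <
    [0,1] "bone" : S
    [1,4] (S/PP)\S   >
      [1,2] "gave" : ((S/PP)\S)/PP
      [2,4] PP   <
        [2,3] "chased" : PP\S
        [3,4] "park" : PP\(PP\S)
  [4,7] S\(S/PP)   >
    [4,5] "clearly" : (S\(S/PP))/PP
    [5,7] PP   <
      [5,6] "this" : NP/N
      [6,7] "plan" : PP\(NP/N)

PP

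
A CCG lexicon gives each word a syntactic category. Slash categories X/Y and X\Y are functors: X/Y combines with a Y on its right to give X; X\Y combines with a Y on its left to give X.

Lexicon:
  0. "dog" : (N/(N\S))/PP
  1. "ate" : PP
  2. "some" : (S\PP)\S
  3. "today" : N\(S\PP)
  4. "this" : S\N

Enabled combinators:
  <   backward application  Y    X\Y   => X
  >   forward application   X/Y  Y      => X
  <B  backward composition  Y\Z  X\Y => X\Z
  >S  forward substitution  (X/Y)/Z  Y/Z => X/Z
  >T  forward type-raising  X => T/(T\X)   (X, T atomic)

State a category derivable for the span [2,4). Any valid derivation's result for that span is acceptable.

N\S

[0,5] S   <
  [0,4] N   >
    [0,2] N/(N\S)   >
      [0,1] "dog" : (N/(N\S))/PP
      [1,2] "ate" : PP
    [2,4] N\S   <B
      [2,3] "some" : (S\PP)\S
      [3,4] "today" : N\(S\PP)
  [4,5] "this" : S\N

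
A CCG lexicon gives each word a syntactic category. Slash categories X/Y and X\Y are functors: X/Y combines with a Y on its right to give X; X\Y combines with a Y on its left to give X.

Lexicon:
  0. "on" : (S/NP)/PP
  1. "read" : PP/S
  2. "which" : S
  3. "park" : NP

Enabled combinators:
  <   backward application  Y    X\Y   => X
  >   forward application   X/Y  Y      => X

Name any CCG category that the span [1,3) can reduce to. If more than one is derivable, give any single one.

[0,4] S   >
  [0,3] S/NP   >
    [0,1] "on" : (S/NP)/PP
    [1,3] PP   >
      [1,2] "read" : PP/S
      [2,3] "which" : S
  [3,4] "park" : NP

PP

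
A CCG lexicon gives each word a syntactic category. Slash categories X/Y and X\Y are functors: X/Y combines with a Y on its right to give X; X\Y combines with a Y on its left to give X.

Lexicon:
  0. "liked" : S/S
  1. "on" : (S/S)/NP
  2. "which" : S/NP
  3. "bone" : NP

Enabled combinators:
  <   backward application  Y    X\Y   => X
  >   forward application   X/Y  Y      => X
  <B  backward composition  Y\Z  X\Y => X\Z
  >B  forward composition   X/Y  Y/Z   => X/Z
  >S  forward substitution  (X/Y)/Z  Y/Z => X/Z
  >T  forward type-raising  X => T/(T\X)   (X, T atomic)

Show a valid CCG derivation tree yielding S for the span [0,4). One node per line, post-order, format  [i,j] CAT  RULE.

[0,1] S/S  lex  "liked"
[1,2] (S/S)/NP  lex  "on"
[2,3] S/NP  lex  "which"
[1,3] S/NP  >S  k=2
[0,3] S/NP  >B  k=1
[3,4] NP  lex  "bone"
[0,4] S  >  k=3

[0,4] S   >
  [0,3] S/NP   >B
    [0,1] "liked" : S/S
    [1,3] S/NP   >S
      [1,2] "on" : (S/S)/NP
      [2,3] "which" : S/NP
  [3,4] "bone" : NP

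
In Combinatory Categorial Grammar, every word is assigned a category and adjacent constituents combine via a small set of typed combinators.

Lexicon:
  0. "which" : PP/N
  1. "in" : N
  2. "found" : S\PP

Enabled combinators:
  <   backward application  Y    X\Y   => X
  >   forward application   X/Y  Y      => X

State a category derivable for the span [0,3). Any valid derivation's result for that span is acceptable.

S

[0,3] S   <
  [0,2] PP   >
    [0,1] "which" : PP/N
    [1,2] "in" : N
  [2,3] "found" : S\PP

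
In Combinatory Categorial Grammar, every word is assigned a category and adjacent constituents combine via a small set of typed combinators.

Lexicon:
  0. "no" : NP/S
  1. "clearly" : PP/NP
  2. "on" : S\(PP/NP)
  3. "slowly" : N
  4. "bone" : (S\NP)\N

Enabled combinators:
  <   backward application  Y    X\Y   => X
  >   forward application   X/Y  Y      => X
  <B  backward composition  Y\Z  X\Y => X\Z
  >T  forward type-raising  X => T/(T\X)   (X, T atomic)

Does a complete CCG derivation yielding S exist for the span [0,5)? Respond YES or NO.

[0,5] S   <
  [0,3] NP   >
    [0,1] "no" : NP/S
    [1,3] S   <
      [1,2] "clearly" : PP/NP
      [2,3] "on" : S\(PP/NP)
  [3,5] S\NP   <
    [3,4] "slowly" : N
    [4,5] "bone" : (S\NP)\N

YES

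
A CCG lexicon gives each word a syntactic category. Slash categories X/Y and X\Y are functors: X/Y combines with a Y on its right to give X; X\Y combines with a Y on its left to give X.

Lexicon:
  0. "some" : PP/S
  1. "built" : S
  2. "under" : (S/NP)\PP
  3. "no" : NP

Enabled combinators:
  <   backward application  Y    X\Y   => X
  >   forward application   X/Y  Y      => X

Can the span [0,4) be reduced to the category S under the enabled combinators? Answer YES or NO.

YES

[0,4] S   >
  [0,3] S/NP   <
    [0,2] PP   >
      [0,1] "some" : PP/S
      [1,2] "built" : S
    [2,3] "under" : (S/NP)\PP
  [3,4] "no" : NP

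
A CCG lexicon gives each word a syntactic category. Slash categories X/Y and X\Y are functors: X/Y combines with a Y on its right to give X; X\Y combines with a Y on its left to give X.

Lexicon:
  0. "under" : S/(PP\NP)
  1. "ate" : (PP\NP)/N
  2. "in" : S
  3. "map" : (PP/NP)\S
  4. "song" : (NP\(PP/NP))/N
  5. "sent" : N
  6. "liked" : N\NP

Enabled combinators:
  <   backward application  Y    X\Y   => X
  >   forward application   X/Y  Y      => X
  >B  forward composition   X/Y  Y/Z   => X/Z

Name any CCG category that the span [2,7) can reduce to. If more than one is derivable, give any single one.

[0,7] S   >
  [0,2] S/N   >B
    [0,1] "under" : S/(PP\NP)
    [1,2] "ate" : (PP\NP)/N
  [2,7] N   <
    [2,6] NP   <
      [2,4] PP/NP   <
        [2,3] "in" : S
        [3,4] "map" : (PP/NP)\S
      [4,6] NP\(PP/NP)   >
        [4,5] "song" : (NP\(PP/NP))/N
        [5,6] "sent" : N
    [6,7] "liked" : N\NP

N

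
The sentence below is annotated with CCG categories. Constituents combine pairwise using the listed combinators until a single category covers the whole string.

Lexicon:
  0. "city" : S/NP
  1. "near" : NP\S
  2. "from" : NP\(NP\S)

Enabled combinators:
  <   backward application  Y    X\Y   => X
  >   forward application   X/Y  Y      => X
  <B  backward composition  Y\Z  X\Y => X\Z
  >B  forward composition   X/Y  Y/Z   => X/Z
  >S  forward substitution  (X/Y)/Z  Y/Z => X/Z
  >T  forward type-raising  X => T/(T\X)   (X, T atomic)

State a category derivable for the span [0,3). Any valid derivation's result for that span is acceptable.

S

[0,3] S   >
  [0,1] "city" : S/NP
  [1,3] NP   <
    [1,2] "near" : NP\S
    [2,3] "from" : NP\(NP\S)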